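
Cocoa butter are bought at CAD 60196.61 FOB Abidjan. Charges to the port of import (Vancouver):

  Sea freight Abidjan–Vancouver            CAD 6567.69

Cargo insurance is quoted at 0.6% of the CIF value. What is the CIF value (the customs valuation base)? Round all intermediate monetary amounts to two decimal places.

Let C be the CIF value. C = FOB price + freight + 0.6% × C
C − 0.6% × C = 60196.61 + 6567.69
0.994 × C = 66764.30
C = 66764.30 / 0.994 = 67167.30
Insurance premium = 0.6% × 67167.30 = 403.00

CIF value: CAD 67167.30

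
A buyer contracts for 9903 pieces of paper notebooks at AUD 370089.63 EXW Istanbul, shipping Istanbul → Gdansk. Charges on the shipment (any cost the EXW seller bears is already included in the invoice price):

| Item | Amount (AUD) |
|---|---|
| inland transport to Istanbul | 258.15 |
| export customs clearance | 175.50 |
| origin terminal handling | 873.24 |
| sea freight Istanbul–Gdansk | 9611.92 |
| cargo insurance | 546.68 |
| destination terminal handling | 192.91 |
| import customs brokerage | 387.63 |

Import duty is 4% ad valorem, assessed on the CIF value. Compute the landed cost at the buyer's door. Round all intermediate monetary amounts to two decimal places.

Total landed cost: AUD 397397.86

EXW: the seller makes goods available at their premises; the buyer bears all onward costs.
CIF value = EXW price + inland to port + export clearance + origin terminal + freight + insurance = 370089.63 + 258.15 + 175.50 + 873.24 + 9611.92 + 546.68 = 381555.12
Import duty = 381555.12 × 4% = 15262.20
Buyer bears: inland to port 258.15 + export clearance 175.50 + origin terminal 873.24 + freight 9611.92 + insurance 546.68 + destination terminal 192.91 + brokerage 387.63 + duty 15262.20 = 27308.23
Landed cost = invoice 370089.63 + 27308.23 = 397397.86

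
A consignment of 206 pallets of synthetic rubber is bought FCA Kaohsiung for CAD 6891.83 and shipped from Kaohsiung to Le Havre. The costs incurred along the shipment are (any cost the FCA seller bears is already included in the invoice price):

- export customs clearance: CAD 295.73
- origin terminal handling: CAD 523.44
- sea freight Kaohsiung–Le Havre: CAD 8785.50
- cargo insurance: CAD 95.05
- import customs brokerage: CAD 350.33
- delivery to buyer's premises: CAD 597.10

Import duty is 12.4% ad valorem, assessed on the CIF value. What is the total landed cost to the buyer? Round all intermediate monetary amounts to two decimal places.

Total landed cost: CAD 19263.93

FCA: the seller delivers export-cleared goods to the carrier; the buyer bears costs from that point.
Already in the invoice (seller's account under FCA): export clearance — exclude.
CIF value = FCA price + origin terminal + freight + insurance = 6891.83 + 523.44 + 8785.50 + 95.05 = 16295.82
Import duty = 16295.82 × 12.4% = 2020.68
Buyer bears: origin terminal 523.44 + freight 8785.50 + insurance 95.05 + brokerage 350.33 + delivery 597.10 + duty 2020.68 = 12372.10
Landed cost = invoice 6891.83 + 12372.10 = 19263.93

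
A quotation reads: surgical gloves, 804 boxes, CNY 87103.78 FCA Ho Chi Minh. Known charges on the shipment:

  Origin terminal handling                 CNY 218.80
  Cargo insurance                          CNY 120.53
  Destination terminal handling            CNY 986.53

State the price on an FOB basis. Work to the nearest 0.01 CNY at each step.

Not relevant to the conversion: insurance, destination terminal — on the buyer under both terms; not part of either seller's price.
From FCA to FOB, the seller additionally bears: origin terminal.
FOB price = 87103.78 + 218.80 = 87322.58

FOB price: CNY 87322.58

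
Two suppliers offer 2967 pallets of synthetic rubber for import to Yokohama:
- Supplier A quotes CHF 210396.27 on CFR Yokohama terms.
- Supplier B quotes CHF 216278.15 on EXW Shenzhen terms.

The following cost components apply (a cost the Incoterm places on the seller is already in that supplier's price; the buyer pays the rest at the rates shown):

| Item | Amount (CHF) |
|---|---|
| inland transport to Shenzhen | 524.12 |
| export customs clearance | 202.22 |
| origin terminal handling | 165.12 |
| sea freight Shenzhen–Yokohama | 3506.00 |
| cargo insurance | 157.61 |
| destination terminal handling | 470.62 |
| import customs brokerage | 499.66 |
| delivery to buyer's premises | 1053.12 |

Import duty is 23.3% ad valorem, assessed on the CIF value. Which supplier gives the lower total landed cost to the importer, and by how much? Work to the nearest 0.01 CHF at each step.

Supplier A (CFR):
CIF value = CFR price + insurance = 210396.27 + 157.61 = 210553.88
Import duty = 210553.88 × 23.3% = 49059.05
Buyer bears (A): 157.61 + 470.62 + 499.66 + 1053.12 = 2181.01
Landed cost (A) = invoice 210396.27 + 2181.01 + duty 49059.05 = 261636.33
Supplier B (EXW):
CIF value = EXW price + inland to port + export clearance + origin terminal + freight + insurance = 216278.15 + 524.12 + 202.22 + 165.12 + 3506.00 + 157.61 = 220833.22
Import duty = 220833.22 × 23.3% = 51454.14
Buyer bears (B): 524.12 + 202.22 + 165.12 + 3506.00 + 157.61 + 470.62 + 499.66 + 1053.12 = 6578.47
Landed cost (B) = invoice 216278.15 + 6578.47 + duty 51454.14 = 274310.76
Difference = |261636.33 − 274310.76| = 12674.43

Supplier A is cheaper by CHF 12674.43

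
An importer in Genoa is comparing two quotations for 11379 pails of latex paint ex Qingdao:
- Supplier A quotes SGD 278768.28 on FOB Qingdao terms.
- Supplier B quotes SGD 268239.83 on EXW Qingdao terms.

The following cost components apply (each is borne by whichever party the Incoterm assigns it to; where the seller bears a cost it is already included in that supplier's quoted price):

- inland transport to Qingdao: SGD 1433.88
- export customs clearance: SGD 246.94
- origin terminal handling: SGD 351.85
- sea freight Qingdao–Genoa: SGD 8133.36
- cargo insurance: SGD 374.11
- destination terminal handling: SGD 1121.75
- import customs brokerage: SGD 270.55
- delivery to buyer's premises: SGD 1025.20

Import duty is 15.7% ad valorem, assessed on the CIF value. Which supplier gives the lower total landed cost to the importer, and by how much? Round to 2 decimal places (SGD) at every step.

Supplier B is cheaper by SGD 9829.61

Supplier A (FOB):
CIF value = FOB price + freight + insurance = 278768.28 + 8133.36 + 374.11 = 287275.75
Import duty = 287275.75 × 15.7% = 45102.29
Buyer bears (A): 8133.36 + 374.11 + 1121.75 + 270.55 + 1025.20 = 10924.97
Landed cost (A) = invoice 278768.28 + 10924.97 + duty 45102.29 = 334795.54
Supplier B (EXW):
CIF value = EXW price + inland to port + export clearance + origin terminal + freight + insurance = 268239.83 + 1433.88 + 246.94 + 351.85 + 8133.36 + 374.11 = 278779.97
Import duty = 278779.97 × 15.7% = 43768.46
Buyer bears (B): 1433.88 + 246.94 + 351.85 + 8133.36 + 374.11 + 1121.75 + 270.55 + 1025.20 = 12957.64
Landed cost (B) = invoice 268239.83 + 12957.64 + duty 43768.46 = 324965.93
Difference = |334795.54 − 324965.93| = 9829.61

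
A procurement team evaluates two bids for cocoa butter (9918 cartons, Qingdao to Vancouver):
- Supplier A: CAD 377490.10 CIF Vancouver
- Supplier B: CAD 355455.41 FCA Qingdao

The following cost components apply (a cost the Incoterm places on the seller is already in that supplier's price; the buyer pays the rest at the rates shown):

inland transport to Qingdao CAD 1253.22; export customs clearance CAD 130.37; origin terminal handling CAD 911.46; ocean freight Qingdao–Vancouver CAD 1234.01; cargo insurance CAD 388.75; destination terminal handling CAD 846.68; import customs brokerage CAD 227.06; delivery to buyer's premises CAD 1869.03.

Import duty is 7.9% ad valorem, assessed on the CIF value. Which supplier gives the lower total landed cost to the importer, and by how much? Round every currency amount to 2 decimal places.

Supplier B is cheaper by CAD 21041.01

Supplier A (CIF):
The CIF price already equals the CIF value: 377490.10
Import duty = 377490.10 × 7.9% = 29821.72
Buyer bears (A): 846.68 + 227.06 + 1869.03 = 2942.77
Landed cost (A) = invoice 377490.10 + 2942.77 + duty 29821.72 = 410254.59
Supplier B (FCA):
CIF value = FCA price + origin terminal + freight + insurance = 355455.41 + 911.46 + 1234.01 + 388.75 = 357989.63
Import duty = 357989.63 × 7.9% = 28281.18
Buyer bears (B): 911.46 + 1234.01 + 388.75 + 846.68 + 227.06 + 1869.03 = 5476.99
Landed cost (B) = invoice 355455.41 + 5476.99 + duty 28281.18 = 389213.58
Difference = |410254.59 − 389213.58| = 21041.01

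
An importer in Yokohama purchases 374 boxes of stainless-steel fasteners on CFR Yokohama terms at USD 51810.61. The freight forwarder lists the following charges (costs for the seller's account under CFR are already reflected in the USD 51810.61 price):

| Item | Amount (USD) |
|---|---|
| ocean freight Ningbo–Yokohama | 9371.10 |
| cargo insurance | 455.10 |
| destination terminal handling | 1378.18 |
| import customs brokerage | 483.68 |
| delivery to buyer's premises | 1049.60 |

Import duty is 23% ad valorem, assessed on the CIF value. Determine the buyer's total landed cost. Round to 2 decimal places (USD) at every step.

Total landed cost: USD 67198.28

CFR: the seller pays costs through ocean freight to the destination port, but not insurance.
Already in the invoice (seller's account under CFR): freight — exclude.
CIF value = CFR price + insurance = 51810.61 + 455.10 = 52265.71
Import duty = 52265.71 × 23% = 12021.11
Buyer bears: insurance 455.10 + destination terminal 1378.18 + brokerage 483.68 + delivery 1049.60 + duty 12021.11 = 15387.67
Landed cost = invoice 51810.61 + 15387.67 = 67198.28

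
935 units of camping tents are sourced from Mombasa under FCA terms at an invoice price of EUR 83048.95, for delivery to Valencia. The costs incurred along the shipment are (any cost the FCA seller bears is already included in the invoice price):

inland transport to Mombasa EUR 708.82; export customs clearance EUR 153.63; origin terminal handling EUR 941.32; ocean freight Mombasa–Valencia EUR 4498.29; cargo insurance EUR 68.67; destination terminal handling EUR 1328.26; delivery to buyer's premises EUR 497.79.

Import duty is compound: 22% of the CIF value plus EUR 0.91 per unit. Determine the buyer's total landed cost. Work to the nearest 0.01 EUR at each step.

Total landed cost: EUR 110716.72

FCA: the seller delivers export-cleared goods to the carrier; the buyer bears costs from that point.
Already in the invoice (seller's account under FCA): inland to port, export clearance — exclude.
CIF value = FCA price + origin terminal + freight + insurance = 83048.95 + 941.32 + 4498.29 + 68.67 = 88557.23
Ad valorem component: 88557.23 × 22% = 19482.59
Specific component: 935 × 0.91 = 850.85
Import duty = 19482.59 + 850.85 = 20333.44
Buyer bears: origin terminal 941.32 + freight 4498.29 + insurance 68.67 + destination terminal 1328.26 + delivery 497.79 + duty 20333.44 = 27667.77
Landed cost = invoice 83048.95 + 27667.77 = 110716.72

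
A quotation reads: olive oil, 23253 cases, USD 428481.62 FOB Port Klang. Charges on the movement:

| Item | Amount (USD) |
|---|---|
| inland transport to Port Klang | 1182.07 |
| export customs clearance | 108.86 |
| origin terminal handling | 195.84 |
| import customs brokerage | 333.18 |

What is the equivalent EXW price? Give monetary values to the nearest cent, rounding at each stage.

EXW price: USD 426994.85

Not relevant to the conversion: brokerage — on the buyer under both terms; not part of either seller's price.
From FOB to EXW, the seller no longer bears: inland to port, export clearance, origin terminal.
EXW price = 428481.62 − 1182.07 − 108.86 − 195.84 = 426994.85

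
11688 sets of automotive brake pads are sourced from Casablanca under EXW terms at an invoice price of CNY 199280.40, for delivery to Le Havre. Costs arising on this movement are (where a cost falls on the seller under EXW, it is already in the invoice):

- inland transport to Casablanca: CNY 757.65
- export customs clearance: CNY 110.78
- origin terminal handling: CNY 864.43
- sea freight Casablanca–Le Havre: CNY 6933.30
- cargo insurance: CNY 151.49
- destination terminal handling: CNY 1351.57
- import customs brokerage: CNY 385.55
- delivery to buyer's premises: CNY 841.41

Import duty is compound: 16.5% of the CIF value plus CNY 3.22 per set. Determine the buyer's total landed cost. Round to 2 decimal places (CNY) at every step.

EXW: the seller makes goods available at their premises; the buyer bears all onward costs.
CIF value = EXW price + inland to port + export clearance + origin terminal + freight + insurance = 199280.40 + 757.65 + 110.78 + 864.43 + 6933.30 + 151.49 = 208098.05
Ad valorem component: 208098.05 × 16.5% = 34336.18
Specific component: 11688 × 3.22 = 37635.36
Import duty = 34336.18 + 37635.36 = 71971.54
Buyer bears: inland to port 757.65 + export clearance 110.78 + origin terminal 864.43 + freight 6933.30 + insurance 151.49 + destination terminal 1351.57 + brokerage 385.55 + delivery 841.41 + duty 71971.54 = 83367.72
Landed cost = invoice 199280.40 + 83367.72 = 282648.12

Total landed cost: CNY 282648.12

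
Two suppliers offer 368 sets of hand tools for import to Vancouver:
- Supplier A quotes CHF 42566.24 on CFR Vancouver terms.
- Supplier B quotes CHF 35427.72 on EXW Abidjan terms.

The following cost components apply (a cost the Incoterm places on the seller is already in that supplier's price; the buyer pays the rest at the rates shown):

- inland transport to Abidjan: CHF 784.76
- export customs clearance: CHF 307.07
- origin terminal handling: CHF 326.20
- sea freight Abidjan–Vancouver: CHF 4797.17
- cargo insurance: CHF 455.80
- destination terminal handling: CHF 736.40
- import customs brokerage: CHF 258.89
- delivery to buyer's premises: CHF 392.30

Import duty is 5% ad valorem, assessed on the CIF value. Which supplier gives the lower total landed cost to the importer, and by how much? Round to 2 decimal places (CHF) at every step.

Supplier A (CFR):
CIF value = CFR price + insurance = 42566.24 + 455.80 = 43022.04
Import duty = 43022.04 × 5% = 2151.10
Buyer bears (A): 455.80 + 736.40 + 258.89 + 392.30 = 1843.39
Landed cost (A) = invoice 42566.24 + 1843.39 + duty 2151.10 = 46560.73
Supplier B (EXW):
CIF value = EXW price + inland to port + export clearance + origin terminal + freight + insurance = 35427.72 + 784.76 + 307.07 + 326.20 + 4797.17 + 455.80 = 42098.72
Import duty = 42098.72 × 5% = 2104.94
Buyer bears (B): 784.76 + 307.07 + 326.20 + 4797.17 + 455.80 + 736.40 + 258.89 + 392.30 = 8058.59
Landed cost (B) = invoice 35427.72 + 8058.59 + duty 2104.94 = 45591.25
Difference = |46560.73 − 45591.25| = 969.48

Supplier B is cheaper by CHF 969.48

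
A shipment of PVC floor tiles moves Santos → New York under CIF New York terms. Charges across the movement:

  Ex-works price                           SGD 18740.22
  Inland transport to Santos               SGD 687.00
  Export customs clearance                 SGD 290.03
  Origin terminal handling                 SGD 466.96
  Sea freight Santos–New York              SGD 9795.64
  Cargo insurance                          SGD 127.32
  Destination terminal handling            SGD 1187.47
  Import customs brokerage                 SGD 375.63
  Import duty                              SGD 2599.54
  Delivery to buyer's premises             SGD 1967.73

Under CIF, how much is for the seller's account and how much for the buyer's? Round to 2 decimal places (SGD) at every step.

CIF: the seller pays costs through ocean freight and marine insurance to the destination port.
Seller's account: goods 18740.22 + inland to port 687.00 + export clearance 290.03 + origin terminal 466.96 + freight 9795.64 + insurance 127.32 = 30107.17
Buyer's account: destination terminal 1187.47 + brokerage 375.63 + duty 2599.54 + delivery 1967.73 = 6130.37

Seller: SGD 30107.17; buyer: SGD 6130.37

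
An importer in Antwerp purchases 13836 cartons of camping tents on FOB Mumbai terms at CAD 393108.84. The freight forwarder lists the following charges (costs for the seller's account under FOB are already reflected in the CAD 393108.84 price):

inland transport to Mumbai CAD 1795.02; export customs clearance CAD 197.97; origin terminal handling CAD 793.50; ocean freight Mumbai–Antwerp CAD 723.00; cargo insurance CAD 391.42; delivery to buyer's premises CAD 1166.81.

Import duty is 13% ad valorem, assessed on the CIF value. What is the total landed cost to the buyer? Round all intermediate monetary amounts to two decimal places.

FOB: the seller bears costs until goods are on board at the origin port; the buyer bears freight, insurance and all costs thereafter.
Already in the invoice (seller's account under FOB): inland to port, export clearance, origin terminal — exclude.
CIF value = FOB price + freight + insurance = 393108.84 + 723.00 + 391.42 = 394223.26
Import duty = 394223.26 × 13% = 51249.02
Buyer bears: freight 723.00 + insurance 391.42 + delivery 1166.81 + duty 51249.02 = 53530.25
Landed cost = invoice 393108.84 + 53530.25 = 446639.09

Total landed cost: CAD 446639.09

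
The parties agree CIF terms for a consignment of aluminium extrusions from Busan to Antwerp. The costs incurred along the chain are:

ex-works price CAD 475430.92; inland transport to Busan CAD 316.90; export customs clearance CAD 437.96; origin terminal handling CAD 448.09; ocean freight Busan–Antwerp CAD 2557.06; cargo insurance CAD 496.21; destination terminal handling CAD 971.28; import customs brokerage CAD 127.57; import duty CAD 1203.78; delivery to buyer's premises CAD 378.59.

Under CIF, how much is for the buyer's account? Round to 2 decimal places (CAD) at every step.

CIF: the seller pays costs through ocean freight and marine insurance to the destination port.
Seller's account: goods 475430.92 + inland to port 316.90 + export clearance 437.96 + origin terminal 448.09 + freight 2557.06 + insurance 496.21 = 479687.14
Buyer's account: destination terminal 971.28 + brokerage 127.57 + duty 1203.78 + delivery 378.59 = 2681.22

Buyer's account: CAD 2681.22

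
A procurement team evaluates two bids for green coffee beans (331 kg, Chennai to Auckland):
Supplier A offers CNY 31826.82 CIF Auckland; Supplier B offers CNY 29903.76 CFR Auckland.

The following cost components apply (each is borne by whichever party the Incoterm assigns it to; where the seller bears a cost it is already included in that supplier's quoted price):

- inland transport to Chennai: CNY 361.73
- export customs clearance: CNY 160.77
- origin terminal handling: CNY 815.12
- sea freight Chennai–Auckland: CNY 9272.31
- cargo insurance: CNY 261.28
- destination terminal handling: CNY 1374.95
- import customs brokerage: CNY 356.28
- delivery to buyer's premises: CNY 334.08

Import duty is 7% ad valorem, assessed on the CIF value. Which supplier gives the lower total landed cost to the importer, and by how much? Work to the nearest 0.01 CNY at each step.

Supplier B is cheaper by CNY 1778.11

Supplier A (CIF):
The CIF price already equals the CIF value: 31826.82
Import duty = 31826.82 × 7% = 2227.88
Buyer bears (A): 1374.95 + 356.28 + 334.08 = 2065.31
Landed cost (A) = invoice 31826.82 + 2065.31 + duty 2227.88 = 36120.01
Supplier B (CFR):
CIF value = CFR price + insurance = 29903.76 + 261.28 = 30165.04
Import duty = 30165.04 × 7% = 2111.55
Buyer bears (B): 261.28 + 1374.95 + 356.28 + 334.08 = 2326.59
Landed cost (B) = invoice 29903.76 + 2326.59 + duty 2111.55 = 34341.90
Difference = |36120.01 − 34341.90| = 1778.11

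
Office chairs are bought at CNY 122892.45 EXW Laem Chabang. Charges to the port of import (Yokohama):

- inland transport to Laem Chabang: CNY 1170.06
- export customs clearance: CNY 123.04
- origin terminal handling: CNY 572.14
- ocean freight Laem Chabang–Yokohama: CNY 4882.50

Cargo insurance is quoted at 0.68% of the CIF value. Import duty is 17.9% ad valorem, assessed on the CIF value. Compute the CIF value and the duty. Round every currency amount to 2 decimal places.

CIF value: CNY 130527.78; import duty: CNY 23364.47

Let C be the CIF value. C = EXW price + pre-shipment costs + freight + 0.68% × C
C − 0.68% × C = 122892.45 + 1170.06 + 123.04 + 572.14 + 4882.50
0.9932 × C = 129640.19
C = 129640.19 / 0.9932 = 130527.78
Insurance premium = 0.68% × 130527.78 = 887.59
Import duty = 130527.78 × 17.9% = 23364.47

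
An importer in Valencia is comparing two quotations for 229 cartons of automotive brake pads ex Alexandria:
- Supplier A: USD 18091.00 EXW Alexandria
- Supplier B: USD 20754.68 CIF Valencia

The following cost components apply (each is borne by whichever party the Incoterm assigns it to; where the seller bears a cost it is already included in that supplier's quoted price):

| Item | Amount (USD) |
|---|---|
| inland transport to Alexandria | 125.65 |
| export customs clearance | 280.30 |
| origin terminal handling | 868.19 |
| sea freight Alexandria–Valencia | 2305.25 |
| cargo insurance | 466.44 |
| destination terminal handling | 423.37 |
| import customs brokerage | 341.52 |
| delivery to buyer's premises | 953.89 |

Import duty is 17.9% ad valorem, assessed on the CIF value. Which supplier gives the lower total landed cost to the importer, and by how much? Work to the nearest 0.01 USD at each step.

Supplier B is cheaper by USD 1629.55

Supplier A (EXW):
CIF value = EXW price + inland to port + export clearance + origin terminal + freight + insurance = 18091.00 + 125.65 + 280.30 + 868.19 + 2305.25 + 466.44 = 22136.83
Import duty = 22136.83 × 17.9% = 3962.49
Buyer bears (A): 125.65 + 280.30 + 868.19 + 2305.25 + 466.44 + 423.37 + 341.52 + 953.89 = 5764.61
Landed cost (A) = invoice 18091.00 + 5764.61 + duty 3962.49 = 27818.10
Supplier B (CIF):
The CIF price already equals the CIF value: 20754.68
Import duty = 20754.68 × 17.9% = 3715.09
Buyer bears (B): 423.37 + 341.52 + 953.89 = 1718.78
Landed cost (B) = invoice 20754.68 + 1718.78 + duty 3715.09 = 26188.55
Difference = |27818.10 − 26188.55| = 1629.55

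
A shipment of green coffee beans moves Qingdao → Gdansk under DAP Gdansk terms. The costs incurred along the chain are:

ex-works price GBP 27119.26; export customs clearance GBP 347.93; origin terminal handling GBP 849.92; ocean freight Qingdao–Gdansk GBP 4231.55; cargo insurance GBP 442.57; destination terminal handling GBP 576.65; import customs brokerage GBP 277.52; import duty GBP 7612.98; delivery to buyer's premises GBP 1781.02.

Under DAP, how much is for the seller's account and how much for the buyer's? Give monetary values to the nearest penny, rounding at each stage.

Seller: GBP 35348.90; buyer: GBP 7890.50

DAP: the seller bears all costs to the named destination except import duty and clearance.
Seller's account: goods 27119.26 + export clearance 347.93 + origin terminal 849.92 + freight 4231.55 + insurance 442.57 + destination terminal 576.65 + delivery 1781.02 = 35348.90
Buyer's account: brokerage 277.52 + duty 7612.98 = 7890.50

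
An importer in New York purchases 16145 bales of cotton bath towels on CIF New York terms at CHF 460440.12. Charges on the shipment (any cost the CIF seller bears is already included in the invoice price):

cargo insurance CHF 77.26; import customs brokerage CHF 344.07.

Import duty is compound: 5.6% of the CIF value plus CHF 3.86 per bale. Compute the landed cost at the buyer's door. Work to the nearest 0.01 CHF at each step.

Total landed cost: CHF 548888.54

CIF: the seller pays costs through ocean freight and marine insurance to the destination port.
Already in the invoice (seller's account under CIF): insurance — exclude.
The CIF price already equals the CIF value: 460440.12
Ad valorem component: 460440.12 × 5.6% = 25784.65
Specific component: 16145 × 3.86 = 62319.70
Import duty = 25784.65 + 62319.70 = 88104.35
Buyer bears: brokerage 344.07 + duty 88104.35 = 88448.42
Landed cost = invoice 460440.12 + 88448.42 = 548888.54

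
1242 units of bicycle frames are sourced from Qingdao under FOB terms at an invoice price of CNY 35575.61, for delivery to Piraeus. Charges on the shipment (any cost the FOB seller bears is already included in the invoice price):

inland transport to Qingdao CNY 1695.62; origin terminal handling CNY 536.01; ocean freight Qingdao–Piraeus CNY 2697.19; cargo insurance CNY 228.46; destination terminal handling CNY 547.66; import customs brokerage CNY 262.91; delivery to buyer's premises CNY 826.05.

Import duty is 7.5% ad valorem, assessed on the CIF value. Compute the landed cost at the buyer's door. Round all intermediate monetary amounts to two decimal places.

FOB: the seller bears costs until goods are on board at the origin port; the buyer bears freight, insurance and all costs thereafter.
Already in the invoice (seller's account under FOB): inland to port, origin terminal — exclude.
CIF value = FOB price + freight + insurance = 35575.61 + 2697.19 + 228.46 = 38501.26
Import duty = 38501.26 × 7.5% = 2887.59
Buyer bears: freight 2697.19 + insurance 228.46 + destination terminal 547.66 + brokerage 262.91 + delivery 826.05 + duty 2887.59 = 7449.86
Landed cost = invoice 35575.61 + 7449.86 = 43025.47

Total landed cost: CNY 43025.47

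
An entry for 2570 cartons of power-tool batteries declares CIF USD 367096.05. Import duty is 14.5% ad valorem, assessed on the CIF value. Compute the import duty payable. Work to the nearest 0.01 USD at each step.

Import duty = 367096.05 × 14.5% = 53228.93

Import duty: USD 53228.93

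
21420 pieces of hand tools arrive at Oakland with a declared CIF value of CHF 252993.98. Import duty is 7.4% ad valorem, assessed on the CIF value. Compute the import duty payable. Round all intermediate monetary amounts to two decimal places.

Import duty: CHF 18721.55

Import duty = 252993.98 × 7.4% = 18721.55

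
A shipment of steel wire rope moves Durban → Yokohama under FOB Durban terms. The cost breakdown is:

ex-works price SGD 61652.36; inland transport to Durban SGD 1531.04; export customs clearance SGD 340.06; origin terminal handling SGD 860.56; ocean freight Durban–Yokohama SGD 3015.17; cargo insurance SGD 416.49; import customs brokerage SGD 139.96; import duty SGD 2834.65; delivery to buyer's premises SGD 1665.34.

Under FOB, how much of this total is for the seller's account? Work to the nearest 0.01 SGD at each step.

FOB: the seller bears costs until goods are on board at the origin port; the buyer bears freight, insurance and all costs thereafter.
Seller's account: goods 61652.36 + inland to port 1531.04 + export clearance 340.06 + origin terminal 860.56 = 64384.02
Buyer's account: freight 3015.17 + insurance 416.49 + brokerage 139.96 + duty 2834.65 + delivery 1665.34 = 8071.61

Seller's account: SGD 64384.02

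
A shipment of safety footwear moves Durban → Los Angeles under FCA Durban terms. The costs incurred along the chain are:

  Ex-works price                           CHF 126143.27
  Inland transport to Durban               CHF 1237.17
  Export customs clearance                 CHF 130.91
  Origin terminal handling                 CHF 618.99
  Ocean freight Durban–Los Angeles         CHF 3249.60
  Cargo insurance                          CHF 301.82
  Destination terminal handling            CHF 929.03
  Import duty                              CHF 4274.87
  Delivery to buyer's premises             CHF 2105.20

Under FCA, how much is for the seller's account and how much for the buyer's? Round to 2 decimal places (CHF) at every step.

FCA: the seller delivers export-cleared goods to the carrier; the buyer bears costs from that point.
Seller's account: goods 126143.27 + inland to port 1237.17 + export clearance 130.91 = 127511.35
Buyer's account: origin terminal 618.99 + freight 3249.60 + insurance 301.82 + destination terminal 929.03 + duty 4274.87 + delivery 2105.20 = 11479.51

Seller: CHF 127511.35; buyer: CHF 11479.51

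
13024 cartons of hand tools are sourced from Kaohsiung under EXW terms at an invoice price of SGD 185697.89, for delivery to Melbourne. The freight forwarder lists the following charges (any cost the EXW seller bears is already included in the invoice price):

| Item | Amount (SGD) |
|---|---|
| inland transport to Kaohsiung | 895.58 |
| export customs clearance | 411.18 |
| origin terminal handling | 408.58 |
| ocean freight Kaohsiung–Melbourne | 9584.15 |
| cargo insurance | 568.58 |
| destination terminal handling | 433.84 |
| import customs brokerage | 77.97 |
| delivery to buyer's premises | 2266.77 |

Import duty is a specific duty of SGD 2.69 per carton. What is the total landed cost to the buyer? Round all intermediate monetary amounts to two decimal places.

Total landed cost: SGD 235379.10

EXW: the seller makes goods available at their premises; the buyer bears all onward costs.
CIF value = EXW price + inland to port + export clearance + origin terminal + freight + insurance = 185697.89 + 895.58 + 411.18 + 408.58 + 9584.15 + 568.58 = 197565.96
Import duty = 13024 × 2.69 = 35034.56
Buyer bears: inland to port 895.58 + export clearance 411.18 + origin terminal 408.58 + freight 9584.15 + insurance 568.58 + destination terminal 433.84 + brokerage 77.97 + delivery 2266.77 + duty 35034.56 = 49681.21
Landed cost = invoice 185697.89 + 49681.21 = 235379.10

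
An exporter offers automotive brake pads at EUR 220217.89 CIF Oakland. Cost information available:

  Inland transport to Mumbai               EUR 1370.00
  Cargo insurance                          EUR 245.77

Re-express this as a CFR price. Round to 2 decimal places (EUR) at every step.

CFR price: EUR 219972.12

Not relevant to the conversion: inland to port — on the seller under both CIF and CFR; already in the CIF price and stays in the CFR price.
From CIF to CFR, the seller no longer bears: insurance.
CFR price = 220217.89 − 245.77 = 219972.12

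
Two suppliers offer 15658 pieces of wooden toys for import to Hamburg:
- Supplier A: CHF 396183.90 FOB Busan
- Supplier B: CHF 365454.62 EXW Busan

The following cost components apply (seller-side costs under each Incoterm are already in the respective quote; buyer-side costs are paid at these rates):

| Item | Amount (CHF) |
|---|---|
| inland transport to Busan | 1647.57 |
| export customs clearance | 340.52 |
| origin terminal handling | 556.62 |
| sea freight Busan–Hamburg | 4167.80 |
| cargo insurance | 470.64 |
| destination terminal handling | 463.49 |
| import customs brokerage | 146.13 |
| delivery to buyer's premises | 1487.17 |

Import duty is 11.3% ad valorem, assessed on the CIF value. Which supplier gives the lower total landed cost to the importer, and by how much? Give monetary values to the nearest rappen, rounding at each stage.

Supplier A (FOB):
CIF value = FOB price + freight + insurance = 396183.90 + 4167.80 + 470.64 = 400822.34
Import duty = 400822.34 × 11.3% = 45292.92
Buyer bears (A): 4167.80 + 470.64 + 463.49 + 146.13 + 1487.17 = 6735.23
Landed cost (A) = invoice 396183.90 + 6735.23 + duty 45292.92 = 448212.05
Supplier B (EXW):
CIF value = EXW price + inland to port + export clearance + origin terminal + freight + insurance = 365454.62 + 1647.57 + 340.52 + 556.62 + 4167.80 + 470.64 = 372637.77
Import duty = 372637.77 × 11.3% = 42108.07
Buyer bears (B): 1647.57 + 340.52 + 556.62 + 4167.80 + 470.64 + 463.49 + 146.13 + 1487.17 = 9279.94
Landed cost (B) = invoice 365454.62 + 9279.94 + duty 42108.07 = 416842.63
Difference = |448212.05 − 416842.63| = 31369.42

Supplier B is cheaper by CHF 31369.42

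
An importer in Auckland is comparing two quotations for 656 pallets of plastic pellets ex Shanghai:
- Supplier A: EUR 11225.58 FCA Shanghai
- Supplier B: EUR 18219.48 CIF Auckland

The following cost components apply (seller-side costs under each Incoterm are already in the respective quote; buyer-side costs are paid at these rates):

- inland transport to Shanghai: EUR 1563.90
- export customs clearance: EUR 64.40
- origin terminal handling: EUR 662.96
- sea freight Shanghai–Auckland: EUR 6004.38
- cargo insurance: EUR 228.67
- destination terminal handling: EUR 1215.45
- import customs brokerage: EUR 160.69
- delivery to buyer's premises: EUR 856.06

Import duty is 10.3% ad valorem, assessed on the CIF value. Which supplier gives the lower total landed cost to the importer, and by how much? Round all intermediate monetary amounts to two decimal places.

Supplier A is cheaper by EUR 107.98

Supplier A (FCA):
CIF value = FCA price + origin terminal + freight + insurance = 11225.58 + 662.96 + 6004.38 + 228.67 = 18121.59
Import duty = 18121.59 × 10.3% = 1866.52
Buyer bears (A): 662.96 + 6004.38 + 228.67 + 1215.45 + 160.69 + 856.06 = 9128.21
Landed cost (A) = invoice 11225.58 + 9128.21 + duty 1866.52 = 22220.31
Supplier B (CIF):
The CIF price already equals the CIF value: 18219.48
Import duty = 18219.48 × 10.3% = 1876.61
Buyer bears (B): 1215.45 + 160.69 + 856.06 = 2232.20
Landed cost (B) = invoice 18219.48 + 2232.20 + duty 1876.61 = 22328.29
Difference = |22220.31 − 22328.29| = 107.98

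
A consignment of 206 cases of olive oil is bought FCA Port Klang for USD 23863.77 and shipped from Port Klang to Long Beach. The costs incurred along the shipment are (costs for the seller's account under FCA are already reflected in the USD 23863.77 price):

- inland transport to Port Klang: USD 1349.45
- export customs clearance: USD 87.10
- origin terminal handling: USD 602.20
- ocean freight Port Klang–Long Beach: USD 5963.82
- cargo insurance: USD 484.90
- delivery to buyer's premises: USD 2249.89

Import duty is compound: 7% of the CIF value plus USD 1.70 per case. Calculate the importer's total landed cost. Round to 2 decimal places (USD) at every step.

Total landed cost: USD 35678.81

FCA: the seller delivers export-cleared goods to the carrier; the buyer bears costs from that point.
Already in the invoice (seller's account under FCA): inland to port, export clearance — exclude.
CIF value = FCA price + origin terminal + freight + insurance = 23863.77 + 602.20 + 5963.82 + 484.90 = 30914.69
Ad valorem component: 30914.69 × 7% = 2164.03
Specific component: 206 × 1.70 = 350.20
Import duty = 2164.03 + 350.20 = 2514.23
Buyer bears: origin terminal 602.20 + freight 5963.82 + insurance 484.90 + delivery 2249.89 + duty 2514.23 = 11815.04
Landed cost = invoice 23863.77 + 11815.04 = 35678.81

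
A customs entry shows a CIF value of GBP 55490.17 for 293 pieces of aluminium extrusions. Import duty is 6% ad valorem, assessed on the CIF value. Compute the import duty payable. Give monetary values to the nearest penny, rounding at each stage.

Import duty = 55490.17 × 6% = 3329.41

Import duty: GBP 3329.41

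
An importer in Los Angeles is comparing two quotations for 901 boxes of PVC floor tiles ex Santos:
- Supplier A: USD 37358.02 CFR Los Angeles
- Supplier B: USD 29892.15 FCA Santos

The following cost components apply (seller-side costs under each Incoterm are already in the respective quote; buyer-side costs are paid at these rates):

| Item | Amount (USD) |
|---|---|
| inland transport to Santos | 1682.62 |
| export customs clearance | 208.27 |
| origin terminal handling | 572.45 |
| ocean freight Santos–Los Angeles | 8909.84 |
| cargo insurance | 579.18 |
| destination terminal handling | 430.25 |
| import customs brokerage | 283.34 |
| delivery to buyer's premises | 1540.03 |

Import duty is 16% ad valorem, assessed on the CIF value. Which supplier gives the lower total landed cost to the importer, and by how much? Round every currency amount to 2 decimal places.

Supplier A is cheaper by USD 2339.05

Supplier A (CFR):
CIF value = CFR price + insurance = 37358.02 + 579.18 = 37937.20
Import duty = 37937.20 × 16% = 6069.95
Buyer bears (A): 579.18 + 430.25 + 283.34 + 1540.03 = 2832.80
Landed cost (A) = invoice 37358.02 + 2832.80 + duty 6069.95 = 46260.77
Supplier B (FCA):
CIF value = FCA price + origin terminal + freight + insurance = 29892.15 + 572.45 + 8909.84 + 579.18 = 39953.62
Import duty = 39953.62 × 16% = 6392.58
Buyer bears (B): 572.45 + 8909.84 + 579.18 + 430.25 + 283.34 + 1540.03 = 12315.09
Landed cost (B) = invoice 29892.15 + 12315.09 + duty 6392.58 = 48599.82
Difference = |46260.77 − 48599.82| = 2339.05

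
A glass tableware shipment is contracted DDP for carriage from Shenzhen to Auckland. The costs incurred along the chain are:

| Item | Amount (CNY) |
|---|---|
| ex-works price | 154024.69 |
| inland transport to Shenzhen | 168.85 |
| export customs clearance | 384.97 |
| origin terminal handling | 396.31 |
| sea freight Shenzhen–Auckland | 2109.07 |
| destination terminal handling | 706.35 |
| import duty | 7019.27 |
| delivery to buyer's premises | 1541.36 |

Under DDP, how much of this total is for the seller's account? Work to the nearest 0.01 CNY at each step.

DDP: the seller bears all costs including import duty.
Seller's account: goods 154024.69 + inland to port 168.85 + export clearance 384.97 + origin terminal 396.31 + freight 2109.07 + destination terminal 706.35 + duty 7019.27 + delivery 1541.36 = 166350.87
Buyer's account: 0.00

Seller's account: CNY 166350.87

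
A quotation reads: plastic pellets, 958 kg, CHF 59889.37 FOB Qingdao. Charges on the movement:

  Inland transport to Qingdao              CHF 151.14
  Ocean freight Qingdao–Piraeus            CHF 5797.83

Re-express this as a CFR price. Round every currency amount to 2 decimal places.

Not relevant to the conversion: inland to port — on the seller under both FOB and CFR; already in the FOB price and stays in the CFR price.
From FOB to CFR, the seller additionally bears: freight.
CFR price = 59889.37 + 5797.83 = 65687.20

CFR price: CHF 65687.20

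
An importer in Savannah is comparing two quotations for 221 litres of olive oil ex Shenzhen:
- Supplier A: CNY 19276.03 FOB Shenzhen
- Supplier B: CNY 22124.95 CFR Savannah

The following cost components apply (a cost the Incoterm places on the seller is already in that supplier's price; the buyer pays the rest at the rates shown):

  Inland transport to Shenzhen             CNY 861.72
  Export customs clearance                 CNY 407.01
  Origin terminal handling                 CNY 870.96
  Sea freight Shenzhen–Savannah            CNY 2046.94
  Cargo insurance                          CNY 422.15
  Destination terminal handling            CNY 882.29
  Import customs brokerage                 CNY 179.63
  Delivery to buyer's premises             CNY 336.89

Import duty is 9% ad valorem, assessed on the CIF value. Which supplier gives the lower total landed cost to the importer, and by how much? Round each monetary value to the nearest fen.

Supplier A (FOB):
CIF value = FOB price + freight + insurance = 19276.03 + 2046.94 + 422.15 = 21745.12
Import duty = 21745.12 × 9% = 1957.06
Buyer bears (A): 2046.94 + 422.15 + 882.29 + 179.63 + 336.89 = 3867.90
Landed cost (A) = invoice 19276.03 + 3867.90 + duty 1957.06 = 25100.99
Supplier B (CFR):
CIF value = CFR price + insurance = 22124.95 + 422.15 = 22547.10
Import duty = 22547.10 × 9% = 2029.24
Buyer bears (B): 422.15 + 882.29 + 179.63 + 336.89 = 1820.96
Landed cost (B) = invoice 22124.95 + 1820.96 + duty 2029.24 = 25975.15
Difference = |25100.99 − 25975.15| = 874.16

Supplier A is cheaper by CNY 874.16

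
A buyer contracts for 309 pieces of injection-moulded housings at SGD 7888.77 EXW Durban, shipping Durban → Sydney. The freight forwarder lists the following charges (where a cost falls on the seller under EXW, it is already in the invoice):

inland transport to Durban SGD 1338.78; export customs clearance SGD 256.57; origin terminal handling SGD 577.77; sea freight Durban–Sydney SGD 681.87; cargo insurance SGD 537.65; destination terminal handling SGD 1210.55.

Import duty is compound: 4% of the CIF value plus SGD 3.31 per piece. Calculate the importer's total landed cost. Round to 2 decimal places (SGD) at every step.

Total landed cost: SGD 13966.01

EXW: the seller makes goods available at their premises; the buyer bears all onward costs.
CIF value = EXW price + inland to port + export clearance + origin terminal + freight + insurance = 7888.77 + 1338.78 + 256.57 + 577.77 + 681.87 + 537.65 = 11281.41
Ad valorem component: 11281.41 × 4% = 451.26
Specific component: 309 × 3.31 = 1022.79
Import duty = 451.26 + 1022.79 = 1474.05
Buyer bears: inland to port 1338.78 + export clearance 256.57 + origin terminal 577.77 + freight 681.87 + insurance 537.65 + destination terminal 1210.55 + duty 1474.05 = 6077.24
Landed cost = invoice 7888.77 + 6077.24 = 13966.01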